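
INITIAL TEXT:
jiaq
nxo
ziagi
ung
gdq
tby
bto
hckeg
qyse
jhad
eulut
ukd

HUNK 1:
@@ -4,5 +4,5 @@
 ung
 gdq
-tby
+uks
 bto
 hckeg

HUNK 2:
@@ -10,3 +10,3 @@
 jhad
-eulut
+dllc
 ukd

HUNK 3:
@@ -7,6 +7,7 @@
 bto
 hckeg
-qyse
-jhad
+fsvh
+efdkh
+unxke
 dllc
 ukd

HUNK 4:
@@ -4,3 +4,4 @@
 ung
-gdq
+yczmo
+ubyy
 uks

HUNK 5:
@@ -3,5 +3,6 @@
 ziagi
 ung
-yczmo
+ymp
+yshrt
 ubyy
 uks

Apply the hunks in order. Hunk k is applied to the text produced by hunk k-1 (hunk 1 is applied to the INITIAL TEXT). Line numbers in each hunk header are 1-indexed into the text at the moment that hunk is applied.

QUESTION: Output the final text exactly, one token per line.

Hunk 1: at line 4 remove [tby] add [uks] -> 12 lines: jiaq nxo ziagi ung gdq uks bto hckeg qyse jhad eulut ukd
Hunk 2: at line 10 remove [eulut] add [dllc] -> 12 lines: jiaq nxo ziagi ung gdq uks bto hckeg qyse jhad dllc ukd
Hunk 3: at line 7 remove [qyse,jhad] add [fsvh,efdkh,unxke] -> 13 lines: jiaq nxo ziagi ung gdq uks bto hckeg fsvh efdkh unxke dllc ukd
Hunk 4: at line 4 remove [gdq] add [yczmo,ubyy] -> 14 lines: jiaq nxo ziagi ung yczmo ubyy uks bto hckeg fsvh efdkh unxke dllc ukd
Hunk 5: at line 3 remove [yczmo] add [ymp,yshrt] -> 15 lines: jiaq nxo ziagi ung ymp yshrt ubyy uks bto hckeg fsvh efdkh unxke dllc ukd

Answer: jiaq
nxo
ziagi
ung
ymp
yshrt
ubyy
uks
bto
hckeg
fsvh
efdkh
unxke
dllc
ukd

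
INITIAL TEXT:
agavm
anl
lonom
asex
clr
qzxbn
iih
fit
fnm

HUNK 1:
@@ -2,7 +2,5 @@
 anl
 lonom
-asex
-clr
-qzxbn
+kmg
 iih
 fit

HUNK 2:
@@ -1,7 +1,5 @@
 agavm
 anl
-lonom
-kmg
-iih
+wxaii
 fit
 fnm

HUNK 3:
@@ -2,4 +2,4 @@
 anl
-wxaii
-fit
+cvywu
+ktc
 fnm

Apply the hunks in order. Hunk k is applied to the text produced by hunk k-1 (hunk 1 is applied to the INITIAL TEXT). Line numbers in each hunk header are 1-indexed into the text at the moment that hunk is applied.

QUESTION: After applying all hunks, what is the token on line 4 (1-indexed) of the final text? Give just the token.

Hunk 1: at line 2 remove [asex,clr,qzxbn] add [kmg] -> 7 lines: agavm anl lonom kmg iih fit fnm
Hunk 2: at line 1 remove [lonom,kmg,iih] add [wxaii] -> 5 lines: agavm anl wxaii fit fnm
Hunk 3: at line 2 remove [wxaii,fit] add [cvywu,ktc] -> 5 lines: agavm anl cvywu ktc fnm
Final line 4: ktc

Answer: ktc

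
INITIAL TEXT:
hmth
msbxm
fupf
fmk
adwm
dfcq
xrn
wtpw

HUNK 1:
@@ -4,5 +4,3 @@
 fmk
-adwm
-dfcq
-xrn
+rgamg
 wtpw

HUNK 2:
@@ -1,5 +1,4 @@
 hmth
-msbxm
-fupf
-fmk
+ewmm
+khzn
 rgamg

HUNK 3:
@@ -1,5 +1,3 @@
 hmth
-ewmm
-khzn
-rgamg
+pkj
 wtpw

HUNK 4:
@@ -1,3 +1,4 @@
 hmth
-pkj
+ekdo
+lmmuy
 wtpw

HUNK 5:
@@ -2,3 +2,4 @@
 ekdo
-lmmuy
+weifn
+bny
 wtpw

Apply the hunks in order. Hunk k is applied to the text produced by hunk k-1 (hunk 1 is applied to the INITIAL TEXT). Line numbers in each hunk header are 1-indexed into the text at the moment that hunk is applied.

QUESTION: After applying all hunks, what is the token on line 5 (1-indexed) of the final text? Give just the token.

Hunk 1: at line 4 remove [adwm,dfcq,xrn] add [rgamg] -> 6 lines: hmth msbxm fupf fmk rgamg wtpw
Hunk 2: at line 1 remove [msbxm,fupf,fmk] add [ewmm,khzn] -> 5 lines: hmth ewmm khzn rgamg wtpw
Hunk 3: at line 1 remove [ewmm,khzn,rgamg] add [pkj] -> 3 lines: hmth pkj wtpw
Hunk 4: at line 1 remove [pkj] add [ekdo,lmmuy] -> 4 lines: hmth ekdo lmmuy wtpw
Hunk 5: at line 2 remove [lmmuy] add [weifn,bny] -> 5 lines: hmth ekdo weifn bny wtpw
Final line 5: wtpw

Answer: wtpw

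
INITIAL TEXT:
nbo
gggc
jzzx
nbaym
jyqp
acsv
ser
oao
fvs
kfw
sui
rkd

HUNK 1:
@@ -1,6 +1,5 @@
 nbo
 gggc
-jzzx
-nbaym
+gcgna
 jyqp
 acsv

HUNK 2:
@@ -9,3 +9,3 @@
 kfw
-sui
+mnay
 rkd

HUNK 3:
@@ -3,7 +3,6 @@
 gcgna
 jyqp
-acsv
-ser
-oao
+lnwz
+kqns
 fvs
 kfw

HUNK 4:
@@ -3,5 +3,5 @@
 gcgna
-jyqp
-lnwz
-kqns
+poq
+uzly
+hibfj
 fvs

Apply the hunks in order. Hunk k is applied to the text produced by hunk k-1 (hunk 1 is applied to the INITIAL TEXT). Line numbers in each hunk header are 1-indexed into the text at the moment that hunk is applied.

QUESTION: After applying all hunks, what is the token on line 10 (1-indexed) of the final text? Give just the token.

Answer: rkd

Derivation:
Hunk 1: at line 1 remove [jzzx,nbaym] add [gcgna] -> 11 lines: nbo gggc gcgna jyqp acsv ser oao fvs kfw sui rkd
Hunk 2: at line 9 remove [sui] add [mnay] -> 11 lines: nbo gggc gcgna jyqp acsv ser oao fvs kfw mnay rkd
Hunk 3: at line 3 remove [acsv,ser,oao] add [lnwz,kqns] -> 10 lines: nbo gggc gcgna jyqp lnwz kqns fvs kfw mnay rkd
Hunk 4: at line 3 remove [jyqp,lnwz,kqns] add [poq,uzly,hibfj] -> 10 lines: nbo gggc gcgna poq uzly hibfj fvs kfw mnay rkd
Final line 10: rkd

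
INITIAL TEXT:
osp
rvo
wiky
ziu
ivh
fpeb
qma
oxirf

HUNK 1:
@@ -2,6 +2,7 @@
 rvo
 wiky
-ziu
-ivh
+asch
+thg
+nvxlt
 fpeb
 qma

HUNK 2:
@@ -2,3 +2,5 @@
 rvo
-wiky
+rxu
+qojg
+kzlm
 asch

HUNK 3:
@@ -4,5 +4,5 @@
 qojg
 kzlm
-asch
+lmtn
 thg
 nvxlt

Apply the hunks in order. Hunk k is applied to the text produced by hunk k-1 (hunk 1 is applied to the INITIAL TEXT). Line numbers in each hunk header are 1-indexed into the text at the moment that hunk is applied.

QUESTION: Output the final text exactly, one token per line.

Hunk 1: at line 2 remove [ziu,ivh] add [asch,thg,nvxlt] -> 9 lines: osp rvo wiky asch thg nvxlt fpeb qma oxirf
Hunk 2: at line 2 remove [wiky] add [rxu,qojg,kzlm] -> 11 lines: osp rvo rxu qojg kzlm asch thg nvxlt fpeb qma oxirf
Hunk 3: at line 4 remove [asch] add [lmtn] -> 11 lines: osp rvo rxu qojg kzlm lmtn thg nvxlt fpeb qma oxirf

Answer: osp
rvo
rxu
qojg
kzlm
lmtn
thg
nvxlt
fpeb
qma
oxirf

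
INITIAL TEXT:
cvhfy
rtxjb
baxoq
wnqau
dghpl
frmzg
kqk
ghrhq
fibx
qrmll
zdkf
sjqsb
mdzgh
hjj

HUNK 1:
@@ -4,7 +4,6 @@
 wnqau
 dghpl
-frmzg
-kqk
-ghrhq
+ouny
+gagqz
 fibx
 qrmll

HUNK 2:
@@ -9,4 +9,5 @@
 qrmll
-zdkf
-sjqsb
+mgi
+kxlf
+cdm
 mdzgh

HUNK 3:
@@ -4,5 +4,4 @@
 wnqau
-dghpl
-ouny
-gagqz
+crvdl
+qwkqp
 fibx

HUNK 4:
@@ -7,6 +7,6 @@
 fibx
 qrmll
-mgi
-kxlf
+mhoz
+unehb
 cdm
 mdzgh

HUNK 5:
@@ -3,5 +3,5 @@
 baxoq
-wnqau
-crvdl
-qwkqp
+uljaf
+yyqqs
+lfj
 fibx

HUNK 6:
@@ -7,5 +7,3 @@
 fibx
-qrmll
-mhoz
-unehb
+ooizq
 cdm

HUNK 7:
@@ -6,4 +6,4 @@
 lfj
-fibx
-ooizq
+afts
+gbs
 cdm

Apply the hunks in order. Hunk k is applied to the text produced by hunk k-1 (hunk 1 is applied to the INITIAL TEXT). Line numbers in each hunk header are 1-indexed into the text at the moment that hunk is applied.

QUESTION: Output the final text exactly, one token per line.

Hunk 1: at line 4 remove [frmzg,kqk,ghrhq] add [ouny,gagqz] -> 13 lines: cvhfy rtxjb baxoq wnqau dghpl ouny gagqz fibx qrmll zdkf sjqsb mdzgh hjj
Hunk 2: at line 9 remove [zdkf,sjqsb] add [mgi,kxlf,cdm] -> 14 lines: cvhfy rtxjb baxoq wnqau dghpl ouny gagqz fibx qrmll mgi kxlf cdm mdzgh hjj
Hunk 3: at line 4 remove [dghpl,ouny,gagqz] add [crvdl,qwkqp] -> 13 lines: cvhfy rtxjb baxoq wnqau crvdl qwkqp fibx qrmll mgi kxlf cdm mdzgh hjj
Hunk 4: at line 7 remove [mgi,kxlf] add [mhoz,unehb] -> 13 lines: cvhfy rtxjb baxoq wnqau crvdl qwkqp fibx qrmll mhoz unehb cdm mdzgh hjj
Hunk 5: at line 3 remove [wnqau,crvdl,qwkqp] add [uljaf,yyqqs,lfj] -> 13 lines: cvhfy rtxjb baxoq uljaf yyqqs lfj fibx qrmll mhoz unehb cdm mdzgh hjj
Hunk 6: at line 7 remove [qrmll,mhoz,unehb] add [ooizq] -> 11 lines: cvhfy rtxjb baxoq uljaf yyqqs lfj fibx ooizq cdm mdzgh hjj
Hunk 7: at line 6 remove [fibx,ooizq] add [afts,gbs] -> 11 lines: cvhfy rtxjb baxoq uljaf yyqqs lfj afts gbs cdm mdzgh hjj

Answer: cvhfy
rtxjb
baxoq
uljaf
yyqqs
lfj
afts
gbs
cdm
mdzgh
hjj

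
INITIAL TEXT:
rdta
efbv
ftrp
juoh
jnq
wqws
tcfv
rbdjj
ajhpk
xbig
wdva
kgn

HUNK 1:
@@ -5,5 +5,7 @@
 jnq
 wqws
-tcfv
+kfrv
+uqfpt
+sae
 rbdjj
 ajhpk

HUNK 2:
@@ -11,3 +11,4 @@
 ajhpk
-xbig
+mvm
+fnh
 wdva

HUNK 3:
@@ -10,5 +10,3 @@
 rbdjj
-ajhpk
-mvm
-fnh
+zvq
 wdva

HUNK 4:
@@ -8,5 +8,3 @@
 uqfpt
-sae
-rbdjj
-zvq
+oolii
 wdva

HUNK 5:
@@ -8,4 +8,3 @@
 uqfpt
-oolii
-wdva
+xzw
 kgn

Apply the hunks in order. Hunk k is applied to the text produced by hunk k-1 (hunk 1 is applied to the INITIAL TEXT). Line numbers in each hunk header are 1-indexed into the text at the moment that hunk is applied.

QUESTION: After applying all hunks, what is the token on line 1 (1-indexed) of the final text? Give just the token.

Answer: rdta

Derivation:
Hunk 1: at line 5 remove [tcfv] add [kfrv,uqfpt,sae] -> 14 lines: rdta efbv ftrp juoh jnq wqws kfrv uqfpt sae rbdjj ajhpk xbig wdva kgn
Hunk 2: at line 11 remove [xbig] add [mvm,fnh] -> 15 lines: rdta efbv ftrp juoh jnq wqws kfrv uqfpt sae rbdjj ajhpk mvm fnh wdva kgn
Hunk 3: at line 10 remove [ajhpk,mvm,fnh] add [zvq] -> 13 lines: rdta efbv ftrp juoh jnq wqws kfrv uqfpt sae rbdjj zvq wdva kgn
Hunk 4: at line 8 remove [sae,rbdjj,zvq] add [oolii] -> 11 lines: rdta efbv ftrp juoh jnq wqws kfrv uqfpt oolii wdva kgn
Hunk 5: at line 8 remove [oolii,wdva] add [xzw] -> 10 lines: rdta efbv ftrp juoh jnq wqws kfrv uqfpt xzw kgn
Final line 1: rdta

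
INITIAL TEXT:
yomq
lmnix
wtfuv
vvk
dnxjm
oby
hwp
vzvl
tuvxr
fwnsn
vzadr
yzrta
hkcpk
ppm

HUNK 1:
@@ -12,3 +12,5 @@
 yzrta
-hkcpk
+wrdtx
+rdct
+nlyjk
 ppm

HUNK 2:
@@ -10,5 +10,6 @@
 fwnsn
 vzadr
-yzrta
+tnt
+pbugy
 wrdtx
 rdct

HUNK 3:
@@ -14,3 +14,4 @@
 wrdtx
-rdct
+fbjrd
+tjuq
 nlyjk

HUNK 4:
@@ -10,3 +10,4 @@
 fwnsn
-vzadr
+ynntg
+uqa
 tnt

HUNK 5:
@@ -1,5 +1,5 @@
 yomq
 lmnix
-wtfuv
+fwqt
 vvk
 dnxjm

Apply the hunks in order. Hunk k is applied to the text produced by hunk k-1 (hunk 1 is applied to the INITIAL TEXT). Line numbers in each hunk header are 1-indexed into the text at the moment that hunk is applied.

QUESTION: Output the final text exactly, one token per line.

Hunk 1: at line 12 remove [hkcpk] add [wrdtx,rdct,nlyjk] -> 16 lines: yomq lmnix wtfuv vvk dnxjm oby hwp vzvl tuvxr fwnsn vzadr yzrta wrdtx rdct nlyjk ppm
Hunk 2: at line 10 remove [yzrta] add [tnt,pbugy] -> 17 lines: yomq lmnix wtfuv vvk dnxjm oby hwp vzvl tuvxr fwnsn vzadr tnt pbugy wrdtx rdct nlyjk ppm
Hunk 3: at line 14 remove [rdct] add [fbjrd,tjuq] -> 18 lines: yomq lmnix wtfuv vvk dnxjm oby hwp vzvl tuvxr fwnsn vzadr tnt pbugy wrdtx fbjrd tjuq nlyjk ppm
Hunk 4: at line 10 remove [vzadr] add [ynntg,uqa] -> 19 lines: yomq lmnix wtfuv vvk dnxjm oby hwp vzvl tuvxr fwnsn ynntg uqa tnt pbugy wrdtx fbjrd tjuq nlyjk ppm
Hunk 5: at line 1 remove [wtfuv] add [fwqt] -> 19 lines: yomq lmnix fwqt vvk dnxjm oby hwp vzvl tuvxr fwnsn ynntg uqa tnt pbugy wrdtx fbjrd tjuq nlyjk ppm

Answer: yomq
lmnix
fwqt
vvk
dnxjm
oby
hwp
vzvl
tuvxr
fwnsn
ynntg
uqa
tnt
pbugy
wrdtx
fbjrd
tjuq
nlyjk
ppm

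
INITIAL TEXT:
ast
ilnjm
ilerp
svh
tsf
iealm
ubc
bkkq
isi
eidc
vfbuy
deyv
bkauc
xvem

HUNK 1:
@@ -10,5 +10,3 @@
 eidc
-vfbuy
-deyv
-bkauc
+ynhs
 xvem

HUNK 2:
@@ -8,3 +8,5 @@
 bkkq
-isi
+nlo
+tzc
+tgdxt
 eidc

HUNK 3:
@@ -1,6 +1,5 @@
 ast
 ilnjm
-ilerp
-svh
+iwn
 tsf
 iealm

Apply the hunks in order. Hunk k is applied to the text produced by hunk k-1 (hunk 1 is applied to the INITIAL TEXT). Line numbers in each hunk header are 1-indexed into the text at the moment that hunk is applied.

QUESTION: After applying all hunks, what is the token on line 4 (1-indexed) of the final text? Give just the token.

Hunk 1: at line 10 remove [vfbuy,deyv,bkauc] add [ynhs] -> 12 lines: ast ilnjm ilerp svh tsf iealm ubc bkkq isi eidc ynhs xvem
Hunk 2: at line 8 remove [isi] add [nlo,tzc,tgdxt] -> 14 lines: ast ilnjm ilerp svh tsf iealm ubc bkkq nlo tzc tgdxt eidc ynhs xvem
Hunk 3: at line 1 remove [ilerp,svh] add [iwn] -> 13 lines: ast ilnjm iwn tsf iealm ubc bkkq nlo tzc tgdxt eidc ynhs xvem
Final line 4: tsf

Answer: tsf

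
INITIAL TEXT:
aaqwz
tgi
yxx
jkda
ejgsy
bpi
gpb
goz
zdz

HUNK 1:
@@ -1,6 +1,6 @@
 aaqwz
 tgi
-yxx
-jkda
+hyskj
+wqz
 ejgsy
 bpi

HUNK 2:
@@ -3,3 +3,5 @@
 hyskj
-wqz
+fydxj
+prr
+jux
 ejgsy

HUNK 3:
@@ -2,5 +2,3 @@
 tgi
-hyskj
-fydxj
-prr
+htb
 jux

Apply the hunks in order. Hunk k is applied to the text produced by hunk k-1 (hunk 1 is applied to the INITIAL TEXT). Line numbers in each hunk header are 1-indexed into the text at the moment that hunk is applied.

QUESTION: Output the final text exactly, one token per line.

Answer: aaqwz
tgi
htb
jux
ejgsy
bpi
gpb
goz
zdz

Derivation:
Hunk 1: at line 1 remove [yxx,jkda] add [hyskj,wqz] -> 9 lines: aaqwz tgi hyskj wqz ejgsy bpi gpb goz zdz
Hunk 2: at line 3 remove [wqz] add [fydxj,prr,jux] -> 11 lines: aaqwz tgi hyskj fydxj prr jux ejgsy bpi gpb goz zdz
Hunk 3: at line 2 remove [hyskj,fydxj,prr] add [htb] -> 9 lines: aaqwz tgi htb jux ejgsy bpi gpb goz zdz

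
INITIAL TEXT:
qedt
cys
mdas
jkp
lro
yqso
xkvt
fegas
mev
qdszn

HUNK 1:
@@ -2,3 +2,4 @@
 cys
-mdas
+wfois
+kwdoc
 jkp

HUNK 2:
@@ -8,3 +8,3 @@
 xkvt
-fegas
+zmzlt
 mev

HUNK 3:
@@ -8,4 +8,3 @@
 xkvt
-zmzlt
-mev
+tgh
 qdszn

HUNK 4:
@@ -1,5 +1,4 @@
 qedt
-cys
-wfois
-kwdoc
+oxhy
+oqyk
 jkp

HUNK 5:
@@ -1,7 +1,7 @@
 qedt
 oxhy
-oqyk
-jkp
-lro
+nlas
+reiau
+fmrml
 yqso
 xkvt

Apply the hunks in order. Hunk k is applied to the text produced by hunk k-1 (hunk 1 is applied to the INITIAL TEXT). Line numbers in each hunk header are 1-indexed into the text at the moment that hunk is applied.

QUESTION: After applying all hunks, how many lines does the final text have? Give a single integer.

Answer: 9

Derivation:
Hunk 1: at line 2 remove [mdas] add [wfois,kwdoc] -> 11 lines: qedt cys wfois kwdoc jkp lro yqso xkvt fegas mev qdszn
Hunk 2: at line 8 remove [fegas] add [zmzlt] -> 11 lines: qedt cys wfois kwdoc jkp lro yqso xkvt zmzlt mev qdszn
Hunk 3: at line 8 remove [zmzlt,mev] add [tgh] -> 10 lines: qedt cys wfois kwdoc jkp lro yqso xkvt tgh qdszn
Hunk 4: at line 1 remove [cys,wfois,kwdoc] add [oxhy,oqyk] -> 9 lines: qedt oxhy oqyk jkp lro yqso xkvt tgh qdszn
Hunk 5: at line 1 remove [oqyk,jkp,lro] add [nlas,reiau,fmrml] -> 9 lines: qedt oxhy nlas reiau fmrml yqso xkvt tgh qdszn
Final line count: 9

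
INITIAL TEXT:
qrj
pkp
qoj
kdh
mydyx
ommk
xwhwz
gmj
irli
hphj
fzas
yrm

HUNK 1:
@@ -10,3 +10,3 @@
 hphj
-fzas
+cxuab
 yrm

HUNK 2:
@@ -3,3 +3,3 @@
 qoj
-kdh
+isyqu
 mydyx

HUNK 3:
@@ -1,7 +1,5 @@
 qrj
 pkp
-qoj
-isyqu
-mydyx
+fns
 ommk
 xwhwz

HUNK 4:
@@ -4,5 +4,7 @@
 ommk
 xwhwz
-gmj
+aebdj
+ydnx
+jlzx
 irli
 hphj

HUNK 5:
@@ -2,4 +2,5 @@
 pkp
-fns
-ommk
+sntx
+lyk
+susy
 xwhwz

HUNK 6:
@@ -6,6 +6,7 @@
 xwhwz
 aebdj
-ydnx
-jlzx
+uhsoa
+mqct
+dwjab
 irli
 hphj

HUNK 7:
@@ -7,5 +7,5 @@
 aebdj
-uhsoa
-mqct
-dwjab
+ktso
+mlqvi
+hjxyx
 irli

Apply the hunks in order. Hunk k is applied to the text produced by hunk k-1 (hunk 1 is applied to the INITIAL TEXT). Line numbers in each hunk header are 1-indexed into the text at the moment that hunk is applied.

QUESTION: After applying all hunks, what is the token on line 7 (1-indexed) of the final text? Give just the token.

Hunk 1: at line 10 remove [fzas] add [cxuab] -> 12 lines: qrj pkp qoj kdh mydyx ommk xwhwz gmj irli hphj cxuab yrm
Hunk 2: at line 3 remove [kdh] add [isyqu] -> 12 lines: qrj pkp qoj isyqu mydyx ommk xwhwz gmj irli hphj cxuab yrm
Hunk 3: at line 1 remove [qoj,isyqu,mydyx] add [fns] -> 10 lines: qrj pkp fns ommk xwhwz gmj irli hphj cxuab yrm
Hunk 4: at line 4 remove [gmj] add [aebdj,ydnx,jlzx] -> 12 lines: qrj pkp fns ommk xwhwz aebdj ydnx jlzx irli hphj cxuab yrm
Hunk 5: at line 2 remove [fns,ommk] add [sntx,lyk,susy] -> 13 lines: qrj pkp sntx lyk susy xwhwz aebdj ydnx jlzx irli hphj cxuab yrm
Hunk 6: at line 6 remove [ydnx,jlzx] add [uhsoa,mqct,dwjab] -> 14 lines: qrj pkp sntx lyk susy xwhwz aebdj uhsoa mqct dwjab irli hphj cxuab yrm
Hunk 7: at line 7 remove [uhsoa,mqct,dwjab] add [ktso,mlqvi,hjxyx] -> 14 lines: qrj pkp sntx lyk susy xwhwz aebdj ktso mlqvi hjxyx irli hphj cxuab yrm
Final line 7: aebdj

Answer: aebdj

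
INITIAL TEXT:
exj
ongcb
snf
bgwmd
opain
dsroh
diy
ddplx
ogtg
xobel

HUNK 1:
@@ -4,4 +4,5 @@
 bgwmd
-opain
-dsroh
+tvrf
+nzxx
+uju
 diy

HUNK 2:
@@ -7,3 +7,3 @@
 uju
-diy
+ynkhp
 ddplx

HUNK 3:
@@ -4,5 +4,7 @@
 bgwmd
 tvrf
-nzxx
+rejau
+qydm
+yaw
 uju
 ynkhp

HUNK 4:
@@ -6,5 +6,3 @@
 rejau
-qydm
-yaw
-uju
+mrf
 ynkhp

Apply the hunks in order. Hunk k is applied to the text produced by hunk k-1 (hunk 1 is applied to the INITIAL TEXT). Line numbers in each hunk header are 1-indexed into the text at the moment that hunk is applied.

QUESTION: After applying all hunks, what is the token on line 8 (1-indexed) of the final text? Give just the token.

Hunk 1: at line 4 remove [opain,dsroh] add [tvrf,nzxx,uju] -> 11 lines: exj ongcb snf bgwmd tvrf nzxx uju diy ddplx ogtg xobel
Hunk 2: at line 7 remove [diy] add [ynkhp] -> 11 lines: exj ongcb snf bgwmd tvrf nzxx uju ynkhp ddplx ogtg xobel
Hunk 3: at line 4 remove [nzxx] add [rejau,qydm,yaw] -> 13 lines: exj ongcb snf bgwmd tvrf rejau qydm yaw uju ynkhp ddplx ogtg xobel
Hunk 4: at line 6 remove [qydm,yaw,uju] add [mrf] -> 11 lines: exj ongcb snf bgwmd tvrf rejau mrf ynkhp ddplx ogtg xobel
Final line 8: ynkhp

Answer: ynkhp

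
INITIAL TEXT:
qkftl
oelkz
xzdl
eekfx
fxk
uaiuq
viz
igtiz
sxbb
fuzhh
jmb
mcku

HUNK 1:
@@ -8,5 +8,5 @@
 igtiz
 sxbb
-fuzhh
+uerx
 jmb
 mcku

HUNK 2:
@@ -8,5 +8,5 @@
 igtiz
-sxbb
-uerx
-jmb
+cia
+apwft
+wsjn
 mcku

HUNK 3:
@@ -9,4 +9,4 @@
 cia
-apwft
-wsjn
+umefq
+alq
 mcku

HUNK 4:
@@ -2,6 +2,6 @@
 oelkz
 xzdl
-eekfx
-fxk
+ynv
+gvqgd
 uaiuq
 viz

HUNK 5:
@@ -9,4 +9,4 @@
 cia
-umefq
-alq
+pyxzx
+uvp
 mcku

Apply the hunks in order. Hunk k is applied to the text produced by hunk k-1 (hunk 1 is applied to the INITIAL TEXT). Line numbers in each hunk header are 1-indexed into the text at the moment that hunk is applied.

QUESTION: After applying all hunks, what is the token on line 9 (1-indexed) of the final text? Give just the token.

Hunk 1: at line 8 remove [fuzhh] add [uerx] -> 12 lines: qkftl oelkz xzdl eekfx fxk uaiuq viz igtiz sxbb uerx jmb mcku
Hunk 2: at line 8 remove [sxbb,uerx,jmb] add [cia,apwft,wsjn] -> 12 lines: qkftl oelkz xzdl eekfx fxk uaiuq viz igtiz cia apwft wsjn mcku
Hunk 3: at line 9 remove [apwft,wsjn] add [umefq,alq] -> 12 lines: qkftl oelkz xzdl eekfx fxk uaiuq viz igtiz cia umefq alq mcku
Hunk 4: at line 2 remove [eekfx,fxk] add [ynv,gvqgd] -> 12 lines: qkftl oelkz xzdl ynv gvqgd uaiuq viz igtiz cia umefq alq mcku
Hunk 5: at line 9 remove [umefq,alq] add [pyxzx,uvp] -> 12 lines: qkftl oelkz xzdl ynv gvqgd uaiuq viz igtiz cia pyxzx uvp mcku
Final line 9: cia

Answer: cia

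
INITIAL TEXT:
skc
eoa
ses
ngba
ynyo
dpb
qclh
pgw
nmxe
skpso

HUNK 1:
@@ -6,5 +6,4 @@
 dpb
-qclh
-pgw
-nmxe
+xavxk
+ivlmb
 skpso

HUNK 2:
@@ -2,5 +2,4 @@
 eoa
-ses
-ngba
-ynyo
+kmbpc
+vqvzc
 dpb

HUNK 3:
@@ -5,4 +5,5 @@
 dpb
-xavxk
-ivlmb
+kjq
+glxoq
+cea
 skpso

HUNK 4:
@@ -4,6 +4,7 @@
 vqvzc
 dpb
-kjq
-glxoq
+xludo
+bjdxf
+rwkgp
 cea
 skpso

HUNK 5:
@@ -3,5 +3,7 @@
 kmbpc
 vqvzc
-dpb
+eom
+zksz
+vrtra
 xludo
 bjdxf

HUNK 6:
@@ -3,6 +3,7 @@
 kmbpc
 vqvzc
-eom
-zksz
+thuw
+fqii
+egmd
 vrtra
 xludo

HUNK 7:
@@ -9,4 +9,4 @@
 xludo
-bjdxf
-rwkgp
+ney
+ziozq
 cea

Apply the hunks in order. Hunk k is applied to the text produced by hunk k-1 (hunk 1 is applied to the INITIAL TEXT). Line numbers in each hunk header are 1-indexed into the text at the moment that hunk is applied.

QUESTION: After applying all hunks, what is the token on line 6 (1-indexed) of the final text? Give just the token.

Hunk 1: at line 6 remove [qclh,pgw,nmxe] add [xavxk,ivlmb] -> 9 lines: skc eoa ses ngba ynyo dpb xavxk ivlmb skpso
Hunk 2: at line 2 remove [ses,ngba,ynyo] add [kmbpc,vqvzc] -> 8 lines: skc eoa kmbpc vqvzc dpb xavxk ivlmb skpso
Hunk 3: at line 5 remove [xavxk,ivlmb] add [kjq,glxoq,cea] -> 9 lines: skc eoa kmbpc vqvzc dpb kjq glxoq cea skpso
Hunk 4: at line 4 remove [kjq,glxoq] add [xludo,bjdxf,rwkgp] -> 10 lines: skc eoa kmbpc vqvzc dpb xludo bjdxf rwkgp cea skpso
Hunk 5: at line 3 remove [dpb] add [eom,zksz,vrtra] -> 12 lines: skc eoa kmbpc vqvzc eom zksz vrtra xludo bjdxf rwkgp cea skpso
Hunk 6: at line 3 remove [eom,zksz] add [thuw,fqii,egmd] -> 13 lines: skc eoa kmbpc vqvzc thuw fqii egmd vrtra xludo bjdxf rwkgp cea skpso
Hunk 7: at line 9 remove [bjdxf,rwkgp] add [ney,ziozq] -> 13 lines: skc eoa kmbpc vqvzc thuw fqii egmd vrtra xludo ney ziozq cea skpso
Final line 6: fqii

Answer: fqii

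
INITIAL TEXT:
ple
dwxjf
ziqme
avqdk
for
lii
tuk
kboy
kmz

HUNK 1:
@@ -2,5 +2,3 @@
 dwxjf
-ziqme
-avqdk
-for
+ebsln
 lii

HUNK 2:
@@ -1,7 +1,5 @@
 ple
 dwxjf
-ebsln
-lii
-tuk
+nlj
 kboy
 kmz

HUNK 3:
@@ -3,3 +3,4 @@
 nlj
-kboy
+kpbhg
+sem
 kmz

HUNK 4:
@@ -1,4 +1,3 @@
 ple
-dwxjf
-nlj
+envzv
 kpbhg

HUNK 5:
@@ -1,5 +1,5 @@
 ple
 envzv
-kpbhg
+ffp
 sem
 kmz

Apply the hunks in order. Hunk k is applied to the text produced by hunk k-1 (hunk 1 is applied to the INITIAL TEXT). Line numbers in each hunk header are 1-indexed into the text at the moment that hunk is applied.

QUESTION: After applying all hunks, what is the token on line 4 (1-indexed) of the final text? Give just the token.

Hunk 1: at line 2 remove [ziqme,avqdk,for] add [ebsln] -> 7 lines: ple dwxjf ebsln lii tuk kboy kmz
Hunk 2: at line 1 remove [ebsln,lii,tuk] add [nlj] -> 5 lines: ple dwxjf nlj kboy kmz
Hunk 3: at line 3 remove [kboy] add [kpbhg,sem] -> 6 lines: ple dwxjf nlj kpbhg sem kmz
Hunk 4: at line 1 remove [dwxjf,nlj] add [envzv] -> 5 lines: ple envzv kpbhg sem kmz
Hunk 5: at line 1 remove [kpbhg] add [ffp] -> 5 lines: ple envzv ffp sem kmz
Final line 4: sem

Answer: sem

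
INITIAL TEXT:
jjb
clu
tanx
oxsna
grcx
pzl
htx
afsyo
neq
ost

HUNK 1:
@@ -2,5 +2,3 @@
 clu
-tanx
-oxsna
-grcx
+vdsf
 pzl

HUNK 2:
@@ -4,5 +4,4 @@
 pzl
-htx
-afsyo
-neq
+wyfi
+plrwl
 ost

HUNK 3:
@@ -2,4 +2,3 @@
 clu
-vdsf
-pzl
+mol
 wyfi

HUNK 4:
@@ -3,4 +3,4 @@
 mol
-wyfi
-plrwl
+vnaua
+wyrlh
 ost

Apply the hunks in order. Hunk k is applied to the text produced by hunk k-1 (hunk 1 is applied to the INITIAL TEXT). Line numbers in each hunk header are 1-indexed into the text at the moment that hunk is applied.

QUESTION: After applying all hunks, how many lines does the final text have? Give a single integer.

Hunk 1: at line 2 remove [tanx,oxsna,grcx] add [vdsf] -> 8 lines: jjb clu vdsf pzl htx afsyo neq ost
Hunk 2: at line 4 remove [htx,afsyo,neq] add [wyfi,plrwl] -> 7 lines: jjb clu vdsf pzl wyfi plrwl ost
Hunk 3: at line 2 remove [vdsf,pzl] add [mol] -> 6 lines: jjb clu mol wyfi plrwl ost
Hunk 4: at line 3 remove [wyfi,plrwl] add [vnaua,wyrlh] -> 6 lines: jjb clu mol vnaua wyrlh ost
Final line count: 6

Answer: 6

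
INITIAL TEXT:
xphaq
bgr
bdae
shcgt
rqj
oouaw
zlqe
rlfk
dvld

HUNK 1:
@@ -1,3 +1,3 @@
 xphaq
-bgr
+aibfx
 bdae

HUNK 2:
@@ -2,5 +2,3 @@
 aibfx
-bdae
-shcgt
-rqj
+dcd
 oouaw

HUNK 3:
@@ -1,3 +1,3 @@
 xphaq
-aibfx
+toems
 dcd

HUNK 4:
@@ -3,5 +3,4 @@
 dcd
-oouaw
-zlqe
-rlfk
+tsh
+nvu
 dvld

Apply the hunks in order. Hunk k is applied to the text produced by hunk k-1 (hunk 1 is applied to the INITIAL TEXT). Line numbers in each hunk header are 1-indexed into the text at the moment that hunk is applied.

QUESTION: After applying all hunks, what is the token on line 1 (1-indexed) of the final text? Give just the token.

Answer: xphaq

Derivation:
Hunk 1: at line 1 remove [bgr] add [aibfx] -> 9 lines: xphaq aibfx bdae shcgt rqj oouaw zlqe rlfk dvld
Hunk 2: at line 2 remove [bdae,shcgt,rqj] add [dcd] -> 7 lines: xphaq aibfx dcd oouaw zlqe rlfk dvld
Hunk 3: at line 1 remove [aibfx] add [toems] -> 7 lines: xphaq toems dcd oouaw zlqe rlfk dvld
Hunk 4: at line 3 remove [oouaw,zlqe,rlfk] add [tsh,nvu] -> 6 lines: xphaq toems dcd tsh nvu dvld
Final line 1: xphaq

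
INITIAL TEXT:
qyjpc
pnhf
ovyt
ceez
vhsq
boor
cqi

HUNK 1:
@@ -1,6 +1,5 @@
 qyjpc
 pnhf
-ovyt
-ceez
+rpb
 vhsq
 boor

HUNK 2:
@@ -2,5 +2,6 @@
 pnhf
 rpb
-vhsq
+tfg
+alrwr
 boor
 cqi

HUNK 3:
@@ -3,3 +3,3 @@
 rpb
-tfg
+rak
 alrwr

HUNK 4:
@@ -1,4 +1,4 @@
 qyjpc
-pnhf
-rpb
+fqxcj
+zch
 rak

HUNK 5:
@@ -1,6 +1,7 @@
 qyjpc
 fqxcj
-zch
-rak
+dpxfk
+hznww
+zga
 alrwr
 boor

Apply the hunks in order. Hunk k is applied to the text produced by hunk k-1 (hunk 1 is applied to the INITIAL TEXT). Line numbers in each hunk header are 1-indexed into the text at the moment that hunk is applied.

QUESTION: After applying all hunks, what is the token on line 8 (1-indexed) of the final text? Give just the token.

Hunk 1: at line 1 remove [ovyt,ceez] add [rpb] -> 6 lines: qyjpc pnhf rpb vhsq boor cqi
Hunk 2: at line 2 remove [vhsq] add [tfg,alrwr] -> 7 lines: qyjpc pnhf rpb tfg alrwr boor cqi
Hunk 3: at line 3 remove [tfg] add [rak] -> 7 lines: qyjpc pnhf rpb rak alrwr boor cqi
Hunk 4: at line 1 remove [pnhf,rpb] add [fqxcj,zch] -> 7 lines: qyjpc fqxcj zch rak alrwr boor cqi
Hunk 5: at line 1 remove [zch,rak] add [dpxfk,hznww,zga] -> 8 lines: qyjpc fqxcj dpxfk hznww zga alrwr boor cqi
Final line 8: cqi

Answer: cqi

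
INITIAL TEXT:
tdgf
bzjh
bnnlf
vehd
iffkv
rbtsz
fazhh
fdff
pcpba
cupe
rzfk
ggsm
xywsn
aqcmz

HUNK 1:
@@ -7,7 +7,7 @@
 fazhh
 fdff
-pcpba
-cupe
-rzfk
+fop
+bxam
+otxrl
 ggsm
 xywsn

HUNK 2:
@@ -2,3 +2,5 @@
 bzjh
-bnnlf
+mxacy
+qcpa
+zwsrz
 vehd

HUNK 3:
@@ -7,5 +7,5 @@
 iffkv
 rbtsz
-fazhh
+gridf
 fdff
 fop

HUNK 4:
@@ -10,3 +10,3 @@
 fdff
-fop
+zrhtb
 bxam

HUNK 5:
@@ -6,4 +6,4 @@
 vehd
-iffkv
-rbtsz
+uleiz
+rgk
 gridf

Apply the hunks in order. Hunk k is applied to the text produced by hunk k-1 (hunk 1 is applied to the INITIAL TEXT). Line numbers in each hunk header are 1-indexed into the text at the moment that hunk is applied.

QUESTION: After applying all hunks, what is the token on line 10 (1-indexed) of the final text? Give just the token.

Hunk 1: at line 7 remove [pcpba,cupe,rzfk] add [fop,bxam,otxrl] -> 14 lines: tdgf bzjh bnnlf vehd iffkv rbtsz fazhh fdff fop bxam otxrl ggsm xywsn aqcmz
Hunk 2: at line 2 remove [bnnlf] add [mxacy,qcpa,zwsrz] -> 16 lines: tdgf bzjh mxacy qcpa zwsrz vehd iffkv rbtsz fazhh fdff fop bxam otxrl ggsm xywsn aqcmz
Hunk 3: at line 7 remove [fazhh] add [gridf] -> 16 lines: tdgf bzjh mxacy qcpa zwsrz vehd iffkv rbtsz gridf fdff fop bxam otxrl ggsm xywsn aqcmz
Hunk 4: at line 10 remove [fop] add [zrhtb] -> 16 lines: tdgf bzjh mxacy qcpa zwsrz vehd iffkv rbtsz gridf fdff zrhtb bxam otxrl ggsm xywsn aqcmz
Hunk 5: at line 6 remove [iffkv,rbtsz] add [uleiz,rgk] -> 16 lines: tdgf bzjh mxacy qcpa zwsrz vehd uleiz rgk gridf fdff zrhtb bxam otxrl ggsm xywsn aqcmz
Final line 10: fdff

Answer: fdff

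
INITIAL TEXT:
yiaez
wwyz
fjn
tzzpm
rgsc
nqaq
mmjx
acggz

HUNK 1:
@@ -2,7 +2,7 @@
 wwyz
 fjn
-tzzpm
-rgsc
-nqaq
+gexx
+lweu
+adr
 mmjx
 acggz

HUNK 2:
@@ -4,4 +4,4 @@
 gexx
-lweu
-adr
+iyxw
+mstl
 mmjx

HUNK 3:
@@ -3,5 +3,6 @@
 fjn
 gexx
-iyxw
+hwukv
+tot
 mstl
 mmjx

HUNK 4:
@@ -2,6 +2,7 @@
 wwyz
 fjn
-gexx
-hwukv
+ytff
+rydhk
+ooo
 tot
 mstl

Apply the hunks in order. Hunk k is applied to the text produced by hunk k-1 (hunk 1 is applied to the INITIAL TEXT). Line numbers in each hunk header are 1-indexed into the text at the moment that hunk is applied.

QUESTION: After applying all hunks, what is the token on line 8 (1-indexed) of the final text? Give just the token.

Hunk 1: at line 2 remove [tzzpm,rgsc,nqaq] add [gexx,lweu,adr] -> 8 lines: yiaez wwyz fjn gexx lweu adr mmjx acggz
Hunk 2: at line 4 remove [lweu,adr] add [iyxw,mstl] -> 8 lines: yiaez wwyz fjn gexx iyxw mstl mmjx acggz
Hunk 3: at line 3 remove [iyxw] add [hwukv,tot] -> 9 lines: yiaez wwyz fjn gexx hwukv tot mstl mmjx acggz
Hunk 4: at line 2 remove [gexx,hwukv] add [ytff,rydhk,ooo] -> 10 lines: yiaez wwyz fjn ytff rydhk ooo tot mstl mmjx acggz
Final line 8: mstl

Answer: mstl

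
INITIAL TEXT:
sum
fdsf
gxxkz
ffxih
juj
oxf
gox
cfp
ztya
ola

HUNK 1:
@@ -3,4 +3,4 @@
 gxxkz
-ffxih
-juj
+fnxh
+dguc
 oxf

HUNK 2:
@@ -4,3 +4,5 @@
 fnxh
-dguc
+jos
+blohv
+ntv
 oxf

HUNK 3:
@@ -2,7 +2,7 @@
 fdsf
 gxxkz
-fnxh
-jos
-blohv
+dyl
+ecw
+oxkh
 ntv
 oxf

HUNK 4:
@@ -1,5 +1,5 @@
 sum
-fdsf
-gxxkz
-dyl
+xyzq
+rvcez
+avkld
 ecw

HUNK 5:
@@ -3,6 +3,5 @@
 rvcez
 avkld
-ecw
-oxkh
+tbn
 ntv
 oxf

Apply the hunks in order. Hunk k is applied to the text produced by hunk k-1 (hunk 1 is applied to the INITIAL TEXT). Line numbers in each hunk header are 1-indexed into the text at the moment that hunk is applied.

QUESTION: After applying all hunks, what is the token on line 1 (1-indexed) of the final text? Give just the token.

Answer: sum

Derivation:
Hunk 1: at line 3 remove [ffxih,juj] add [fnxh,dguc] -> 10 lines: sum fdsf gxxkz fnxh dguc oxf gox cfp ztya ola
Hunk 2: at line 4 remove [dguc] add [jos,blohv,ntv] -> 12 lines: sum fdsf gxxkz fnxh jos blohv ntv oxf gox cfp ztya ola
Hunk 3: at line 2 remove [fnxh,jos,blohv] add [dyl,ecw,oxkh] -> 12 lines: sum fdsf gxxkz dyl ecw oxkh ntv oxf gox cfp ztya ola
Hunk 4: at line 1 remove [fdsf,gxxkz,dyl] add [xyzq,rvcez,avkld] -> 12 lines: sum xyzq rvcez avkld ecw oxkh ntv oxf gox cfp ztya ola
Hunk 5: at line 3 remove [ecw,oxkh] add [tbn] -> 11 lines: sum xyzq rvcez avkld tbn ntv oxf gox cfp ztya ola
Final line 1: sum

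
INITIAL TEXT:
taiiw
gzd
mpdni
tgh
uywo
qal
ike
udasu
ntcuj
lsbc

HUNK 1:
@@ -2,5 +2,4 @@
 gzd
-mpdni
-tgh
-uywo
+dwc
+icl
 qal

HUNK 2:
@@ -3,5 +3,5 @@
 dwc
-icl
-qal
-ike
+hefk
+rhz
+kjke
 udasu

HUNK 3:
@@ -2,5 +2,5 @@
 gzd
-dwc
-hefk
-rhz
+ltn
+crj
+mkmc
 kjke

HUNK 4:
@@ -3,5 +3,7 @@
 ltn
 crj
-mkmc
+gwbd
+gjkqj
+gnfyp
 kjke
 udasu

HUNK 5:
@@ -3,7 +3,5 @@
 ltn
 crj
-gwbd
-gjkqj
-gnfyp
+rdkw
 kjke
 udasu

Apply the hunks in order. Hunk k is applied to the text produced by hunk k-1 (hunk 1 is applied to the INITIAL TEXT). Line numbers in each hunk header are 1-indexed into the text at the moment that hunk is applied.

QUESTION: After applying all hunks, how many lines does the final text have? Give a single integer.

Answer: 9

Derivation:
Hunk 1: at line 2 remove [mpdni,tgh,uywo] add [dwc,icl] -> 9 lines: taiiw gzd dwc icl qal ike udasu ntcuj lsbc
Hunk 2: at line 3 remove [icl,qal,ike] add [hefk,rhz,kjke] -> 9 lines: taiiw gzd dwc hefk rhz kjke udasu ntcuj lsbc
Hunk 3: at line 2 remove [dwc,hefk,rhz] add [ltn,crj,mkmc] -> 9 lines: taiiw gzd ltn crj mkmc kjke udasu ntcuj lsbc
Hunk 4: at line 3 remove [mkmc] add [gwbd,gjkqj,gnfyp] -> 11 lines: taiiw gzd ltn crj gwbd gjkqj gnfyp kjke udasu ntcuj lsbc
Hunk 5: at line 3 remove [gwbd,gjkqj,gnfyp] add [rdkw] -> 9 lines: taiiw gzd ltn crj rdkw kjke udasu ntcuj lsbc
Final line count: 9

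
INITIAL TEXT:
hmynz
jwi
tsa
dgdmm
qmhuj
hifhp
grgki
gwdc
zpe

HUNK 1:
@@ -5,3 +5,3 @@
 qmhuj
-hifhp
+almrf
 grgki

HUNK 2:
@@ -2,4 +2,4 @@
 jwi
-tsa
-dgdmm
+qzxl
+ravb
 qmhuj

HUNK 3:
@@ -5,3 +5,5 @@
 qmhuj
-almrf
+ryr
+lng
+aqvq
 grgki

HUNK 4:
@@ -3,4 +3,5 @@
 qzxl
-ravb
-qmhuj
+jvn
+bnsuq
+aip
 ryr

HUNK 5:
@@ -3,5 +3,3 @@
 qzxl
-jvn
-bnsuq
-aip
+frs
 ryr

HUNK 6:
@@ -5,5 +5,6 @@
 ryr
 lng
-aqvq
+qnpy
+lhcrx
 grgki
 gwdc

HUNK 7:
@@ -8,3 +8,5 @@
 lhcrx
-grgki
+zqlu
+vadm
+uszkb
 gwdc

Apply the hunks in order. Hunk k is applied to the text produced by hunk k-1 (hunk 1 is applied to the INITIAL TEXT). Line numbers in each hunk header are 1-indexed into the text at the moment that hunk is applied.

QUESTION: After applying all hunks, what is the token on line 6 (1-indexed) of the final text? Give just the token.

Answer: lng

Derivation:
Hunk 1: at line 5 remove [hifhp] add [almrf] -> 9 lines: hmynz jwi tsa dgdmm qmhuj almrf grgki gwdc zpe
Hunk 2: at line 2 remove [tsa,dgdmm] add [qzxl,ravb] -> 9 lines: hmynz jwi qzxl ravb qmhuj almrf grgki gwdc zpe
Hunk 3: at line 5 remove [almrf] add [ryr,lng,aqvq] -> 11 lines: hmynz jwi qzxl ravb qmhuj ryr lng aqvq grgki gwdc zpe
Hunk 4: at line 3 remove [ravb,qmhuj] add [jvn,bnsuq,aip] -> 12 lines: hmynz jwi qzxl jvn bnsuq aip ryr lng aqvq grgki gwdc zpe
Hunk 5: at line 3 remove [jvn,bnsuq,aip] add [frs] -> 10 lines: hmynz jwi qzxl frs ryr lng aqvq grgki gwdc zpe
Hunk 6: at line 5 remove [aqvq] add [qnpy,lhcrx] -> 11 lines: hmynz jwi qzxl frs ryr lng qnpy lhcrx grgki gwdc zpe
Hunk 7: at line 8 remove [grgki] add [zqlu,vadm,uszkb] -> 13 lines: hmynz jwi qzxl frs ryr lng qnpy lhcrx zqlu vadm uszkb gwdc zpe
Final line 6: lng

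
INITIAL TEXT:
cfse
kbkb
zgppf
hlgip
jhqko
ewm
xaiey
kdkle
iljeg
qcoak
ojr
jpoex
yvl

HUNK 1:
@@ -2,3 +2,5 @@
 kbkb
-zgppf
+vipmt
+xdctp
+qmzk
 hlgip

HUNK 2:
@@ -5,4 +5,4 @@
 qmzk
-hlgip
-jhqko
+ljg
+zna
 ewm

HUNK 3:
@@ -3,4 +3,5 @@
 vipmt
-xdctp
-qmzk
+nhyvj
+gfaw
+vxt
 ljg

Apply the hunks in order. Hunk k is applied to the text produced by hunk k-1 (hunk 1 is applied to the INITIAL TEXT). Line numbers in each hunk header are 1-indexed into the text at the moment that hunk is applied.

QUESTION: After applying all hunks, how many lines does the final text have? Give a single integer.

Answer: 16

Derivation:
Hunk 1: at line 2 remove [zgppf] add [vipmt,xdctp,qmzk] -> 15 lines: cfse kbkb vipmt xdctp qmzk hlgip jhqko ewm xaiey kdkle iljeg qcoak ojr jpoex yvl
Hunk 2: at line 5 remove [hlgip,jhqko] add [ljg,zna] -> 15 lines: cfse kbkb vipmt xdctp qmzk ljg zna ewm xaiey kdkle iljeg qcoak ojr jpoex yvl
Hunk 3: at line 3 remove [xdctp,qmzk] add [nhyvj,gfaw,vxt] -> 16 lines: cfse kbkb vipmt nhyvj gfaw vxt ljg zna ewm xaiey kdkle iljeg qcoak ojr jpoex yvl
Final line count: 16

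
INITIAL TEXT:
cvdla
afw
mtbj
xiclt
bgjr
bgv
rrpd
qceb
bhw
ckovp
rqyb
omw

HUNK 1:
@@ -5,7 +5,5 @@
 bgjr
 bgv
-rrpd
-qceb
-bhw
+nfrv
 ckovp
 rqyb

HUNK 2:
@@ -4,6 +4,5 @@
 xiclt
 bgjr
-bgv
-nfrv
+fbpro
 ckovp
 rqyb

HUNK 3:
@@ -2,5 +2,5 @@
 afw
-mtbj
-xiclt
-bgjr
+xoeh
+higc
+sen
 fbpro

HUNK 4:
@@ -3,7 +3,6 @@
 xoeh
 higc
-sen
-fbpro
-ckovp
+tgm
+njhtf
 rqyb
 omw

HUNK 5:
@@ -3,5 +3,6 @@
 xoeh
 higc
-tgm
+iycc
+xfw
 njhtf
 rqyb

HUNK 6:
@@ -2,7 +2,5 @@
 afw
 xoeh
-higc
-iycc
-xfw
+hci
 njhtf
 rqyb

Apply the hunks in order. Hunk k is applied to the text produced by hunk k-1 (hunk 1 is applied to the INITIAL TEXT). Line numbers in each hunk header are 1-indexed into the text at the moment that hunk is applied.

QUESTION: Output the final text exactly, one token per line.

Answer: cvdla
afw
xoeh
hci
njhtf
rqyb
omw

Derivation:
Hunk 1: at line 5 remove [rrpd,qceb,bhw] add [nfrv] -> 10 lines: cvdla afw mtbj xiclt bgjr bgv nfrv ckovp rqyb omw
Hunk 2: at line 4 remove [bgv,nfrv] add [fbpro] -> 9 lines: cvdla afw mtbj xiclt bgjr fbpro ckovp rqyb omw
Hunk 3: at line 2 remove [mtbj,xiclt,bgjr] add [xoeh,higc,sen] -> 9 lines: cvdla afw xoeh higc sen fbpro ckovp rqyb omw
Hunk 4: at line 3 remove [sen,fbpro,ckovp] add [tgm,njhtf] -> 8 lines: cvdla afw xoeh higc tgm njhtf rqyb omw
Hunk 5: at line 3 remove [tgm] add [iycc,xfw] -> 9 lines: cvdla afw xoeh higc iycc xfw njhtf rqyb omw
Hunk 6: at line 2 remove [higc,iycc,xfw] add [hci] -> 7 lines: cvdla afw xoeh hci njhtf rqyb omw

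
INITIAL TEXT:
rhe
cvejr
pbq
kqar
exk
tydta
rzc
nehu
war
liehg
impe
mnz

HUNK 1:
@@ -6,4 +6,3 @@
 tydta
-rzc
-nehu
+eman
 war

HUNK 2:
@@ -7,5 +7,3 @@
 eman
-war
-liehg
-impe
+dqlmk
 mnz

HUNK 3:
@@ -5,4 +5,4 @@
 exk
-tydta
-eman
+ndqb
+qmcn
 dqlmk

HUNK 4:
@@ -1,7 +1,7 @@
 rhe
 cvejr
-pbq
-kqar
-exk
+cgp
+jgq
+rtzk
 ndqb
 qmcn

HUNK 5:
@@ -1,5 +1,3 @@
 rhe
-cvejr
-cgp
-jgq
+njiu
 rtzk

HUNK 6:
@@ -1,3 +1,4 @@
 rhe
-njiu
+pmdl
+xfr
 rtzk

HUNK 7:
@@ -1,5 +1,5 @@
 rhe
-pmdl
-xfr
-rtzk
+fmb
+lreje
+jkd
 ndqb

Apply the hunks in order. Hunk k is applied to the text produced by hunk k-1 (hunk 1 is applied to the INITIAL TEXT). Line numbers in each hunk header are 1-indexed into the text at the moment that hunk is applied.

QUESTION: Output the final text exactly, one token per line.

Hunk 1: at line 6 remove [rzc,nehu] add [eman] -> 11 lines: rhe cvejr pbq kqar exk tydta eman war liehg impe mnz
Hunk 2: at line 7 remove [war,liehg,impe] add [dqlmk] -> 9 lines: rhe cvejr pbq kqar exk tydta eman dqlmk mnz
Hunk 3: at line 5 remove [tydta,eman] add [ndqb,qmcn] -> 9 lines: rhe cvejr pbq kqar exk ndqb qmcn dqlmk mnz
Hunk 4: at line 1 remove [pbq,kqar,exk] add [cgp,jgq,rtzk] -> 9 lines: rhe cvejr cgp jgq rtzk ndqb qmcn dqlmk mnz
Hunk 5: at line 1 remove [cvejr,cgp,jgq] add [njiu] -> 7 lines: rhe njiu rtzk ndqb qmcn dqlmk mnz
Hunk 6: at line 1 remove [njiu] add [pmdl,xfr] -> 8 lines: rhe pmdl xfr rtzk ndqb qmcn dqlmk mnz
Hunk 7: at line 1 remove [pmdl,xfr,rtzk] add [fmb,lreje,jkd] -> 8 lines: rhe fmb lreje jkd ndqb qmcn dqlmk mnz

Answer: rhe
fmb
lreje
jkd
ndqb
qmcn
dqlmk
mnz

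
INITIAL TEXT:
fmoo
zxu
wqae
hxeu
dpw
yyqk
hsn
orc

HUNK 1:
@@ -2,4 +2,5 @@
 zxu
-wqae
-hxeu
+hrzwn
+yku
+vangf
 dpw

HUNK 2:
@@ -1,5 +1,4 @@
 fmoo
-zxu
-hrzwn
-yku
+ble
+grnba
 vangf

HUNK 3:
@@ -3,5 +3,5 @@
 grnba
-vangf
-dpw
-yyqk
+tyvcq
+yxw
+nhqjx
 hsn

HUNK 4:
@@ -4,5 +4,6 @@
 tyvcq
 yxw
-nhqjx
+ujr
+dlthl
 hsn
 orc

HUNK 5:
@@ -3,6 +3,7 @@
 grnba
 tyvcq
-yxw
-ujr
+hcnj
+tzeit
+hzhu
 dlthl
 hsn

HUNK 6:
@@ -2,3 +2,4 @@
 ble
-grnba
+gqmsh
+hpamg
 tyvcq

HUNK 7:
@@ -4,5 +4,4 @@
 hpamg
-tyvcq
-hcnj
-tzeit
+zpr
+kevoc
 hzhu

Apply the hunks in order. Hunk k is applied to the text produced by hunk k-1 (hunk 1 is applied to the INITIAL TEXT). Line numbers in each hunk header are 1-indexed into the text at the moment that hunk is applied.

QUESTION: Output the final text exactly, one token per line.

Hunk 1: at line 2 remove [wqae,hxeu] add [hrzwn,yku,vangf] -> 9 lines: fmoo zxu hrzwn yku vangf dpw yyqk hsn orc
Hunk 2: at line 1 remove [zxu,hrzwn,yku] add [ble,grnba] -> 8 lines: fmoo ble grnba vangf dpw yyqk hsn orc
Hunk 3: at line 3 remove [vangf,dpw,yyqk] add [tyvcq,yxw,nhqjx] -> 8 lines: fmoo ble grnba tyvcq yxw nhqjx hsn orc
Hunk 4: at line 4 remove [nhqjx] add [ujr,dlthl] -> 9 lines: fmoo ble grnba tyvcq yxw ujr dlthl hsn orc
Hunk 5: at line 3 remove [yxw,ujr] add [hcnj,tzeit,hzhu] -> 10 lines: fmoo ble grnba tyvcq hcnj tzeit hzhu dlthl hsn orc
Hunk 6: at line 2 remove [grnba] add [gqmsh,hpamg] -> 11 lines: fmoo ble gqmsh hpamg tyvcq hcnj tzeit hzhu dlthl hsn orc
Hunk 7: at line 4 remove [tyvcq,hcnj,tzeit] add [zpr,kevoc] -> 10 lines: fmoo ble gqmsh hpamg zpr kevoc hzhu dlthl hsn orc

Answer: fmoo
ble
gqmsh
hpamg
zpr
kevoc
hzhu
dlthl
hsn
orc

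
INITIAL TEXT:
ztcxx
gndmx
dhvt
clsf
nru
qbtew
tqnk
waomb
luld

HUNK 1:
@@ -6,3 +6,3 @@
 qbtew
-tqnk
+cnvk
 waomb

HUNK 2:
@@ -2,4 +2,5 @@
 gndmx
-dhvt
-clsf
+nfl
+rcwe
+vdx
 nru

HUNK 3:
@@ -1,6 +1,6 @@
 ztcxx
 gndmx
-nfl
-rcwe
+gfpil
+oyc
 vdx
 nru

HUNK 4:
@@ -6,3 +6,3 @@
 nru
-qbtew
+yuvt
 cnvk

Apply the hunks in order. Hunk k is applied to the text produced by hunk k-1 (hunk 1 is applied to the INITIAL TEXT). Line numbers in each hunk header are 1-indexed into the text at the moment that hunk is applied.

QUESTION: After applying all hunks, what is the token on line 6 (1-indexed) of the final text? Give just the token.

Hunk 1: at line 6 remove [tqnk] add [cnvk] -> 9 lines: ztcxx gndmx dhvt clsf nru qbtew cnvk waomb luld
Hunk 2: at line 2 remove [dhvt,clsf] add [nfl,rcwe,vdx] -> 10 lines: ztcxx gndmx nfl rcwe vdx nru qbtew cnvk waomb luld
Hunk 3: at line 1 remove [nfl,rcwe] add [gfpil,oyc] -> 10 lines: ztcxx gndmx gfpil oyc vdx nru qbtew cnvk waomb luld
Hunk 4: at line 6 remove [qbtew] add [yuvt] -> 10 lines: ztcxx gndmx gfpil oyc vdx nru yuvt cnvk waomb luld
Final line 6: nru

Answer: nru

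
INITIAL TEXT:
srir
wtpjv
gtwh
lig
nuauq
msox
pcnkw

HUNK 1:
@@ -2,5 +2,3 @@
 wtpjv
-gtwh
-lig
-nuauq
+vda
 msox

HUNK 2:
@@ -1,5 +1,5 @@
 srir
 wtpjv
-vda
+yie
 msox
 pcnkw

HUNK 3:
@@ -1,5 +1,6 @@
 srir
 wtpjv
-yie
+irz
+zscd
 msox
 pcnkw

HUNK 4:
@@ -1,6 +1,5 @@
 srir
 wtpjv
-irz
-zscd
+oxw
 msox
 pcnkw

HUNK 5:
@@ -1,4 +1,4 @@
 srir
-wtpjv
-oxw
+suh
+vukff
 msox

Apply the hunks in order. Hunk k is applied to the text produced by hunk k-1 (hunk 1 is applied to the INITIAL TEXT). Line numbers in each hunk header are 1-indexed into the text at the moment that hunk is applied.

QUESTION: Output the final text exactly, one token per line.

Answer: srir
suh
vukff
msox
pcnkw

Derivation:
Hunk 1: at line 2 remove [gtwh,lig,nuauq] add [vda] -> 5 lines: srir wtpjv vda msox pcnkw
Hunk 2: at line 1 remove [vda] add [yie] -> 5 lines: srir wtpjv yie msox pcnkw
Hunk 3: at line 1 remove [yie] add [irz,zscd] -> 6 lines: srir wtpjv irz zscd msox pcnkw
Hunk 4: at line 1 remove [irz,zscd] add [oxw] -> 5 lines: srir wtpjv oxw msox pcnkw
Hunk 5: at line 1 remove [wtpjv,oxw] add [suh,vukff] -> 5 lines: srir suh vukff msox pcnkw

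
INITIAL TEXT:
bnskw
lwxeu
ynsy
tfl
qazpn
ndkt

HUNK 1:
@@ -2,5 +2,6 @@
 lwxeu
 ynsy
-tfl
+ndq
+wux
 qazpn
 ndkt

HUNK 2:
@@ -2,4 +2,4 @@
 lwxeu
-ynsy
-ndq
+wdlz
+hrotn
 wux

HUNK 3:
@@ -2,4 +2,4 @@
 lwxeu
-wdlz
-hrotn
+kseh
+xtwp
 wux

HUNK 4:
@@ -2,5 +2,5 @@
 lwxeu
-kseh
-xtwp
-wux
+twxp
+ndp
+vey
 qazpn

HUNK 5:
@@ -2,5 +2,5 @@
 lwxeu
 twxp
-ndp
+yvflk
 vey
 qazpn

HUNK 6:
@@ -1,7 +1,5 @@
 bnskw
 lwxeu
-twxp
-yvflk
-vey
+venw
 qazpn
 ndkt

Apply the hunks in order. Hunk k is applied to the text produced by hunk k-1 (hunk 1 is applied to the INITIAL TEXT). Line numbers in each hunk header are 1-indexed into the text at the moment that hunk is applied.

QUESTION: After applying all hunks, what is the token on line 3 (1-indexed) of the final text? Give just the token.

Answer: venw

Derivation:
Hunk 1: at line 2 remove [tfl] add [ndq,wux] -> 7 lines: bnskw lwxeu ynsy ndq wux qazpn ndkt
Hunk 2: at line 2 remove [ynsy,ndq] add [wdlz,hrotn] -> 7 lines: bnskw lwxeu wdlz hrotn wux qazpn ndkt
Hunk 3: at line 2 remove [wdlz,hrotn] add [kseh,xtwp] -> 7 lines: bnskw lwxeu kseh xtwp wux qazpn ndkt
Hunk 4: at line 2 remove [kseh,xtwp,wux] add [twxp,ndp,vey] -> 7 lines: bnskw lwxeu twxp ndp vey qazpn ndkt
Hunk 5: at line 2 remove [ndp] add [yvflk] -> 7 lines: bnskw lwxeu twxp yvflk vey qazpn ndkt
Hunk 6: at line 1 remove [twxp,yvflk,vey] add [venw] -> 5 lines: bnskw lwxeu venw qazpn ndkt
Final line 3: venw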